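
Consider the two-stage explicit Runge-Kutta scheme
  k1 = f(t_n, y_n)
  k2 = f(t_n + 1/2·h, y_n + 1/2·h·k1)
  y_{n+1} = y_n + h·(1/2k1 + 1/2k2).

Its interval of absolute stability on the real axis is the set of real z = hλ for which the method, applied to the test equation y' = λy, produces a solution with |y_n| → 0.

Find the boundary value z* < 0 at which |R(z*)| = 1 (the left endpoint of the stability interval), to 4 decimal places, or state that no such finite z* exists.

left endpoint -4.0000.

Test eqn y'=λy, z=hλ:
  k1=λy_n ⇒ h·k1=z·y_n;  k2=λ(1+1/2z)y_n ⇒ h·k2=z(1+1/2z)y_n
  y_{n+1}/y_n = 1 + 1/2z + 1/2z(1+1/2z) = 1 + z + 1/4z²
  R(z) = 1 + z + 1/4z².

Find x<0 with |R(x)|<1.
x=-0.63: |R|=0.4692
R=1: x+1/4x²=0 ⇒ x=−4=-4.0000; min R=1−1/(4·1/4)=0.0000>−1
Confirm numerically:
  x=-2.205: |R|=0.01051 <1
  x=-1.706: |R|=0.02161 <1
  x=-1.669: |R|=0.02739 <1
  x=-4.565: |R|=1.64481 >1
  x=-4.384: |R|=1.42086 >1
  x=-4.197: |R|=1.20670 >1
So |R|<1 on (-4.0000, 0).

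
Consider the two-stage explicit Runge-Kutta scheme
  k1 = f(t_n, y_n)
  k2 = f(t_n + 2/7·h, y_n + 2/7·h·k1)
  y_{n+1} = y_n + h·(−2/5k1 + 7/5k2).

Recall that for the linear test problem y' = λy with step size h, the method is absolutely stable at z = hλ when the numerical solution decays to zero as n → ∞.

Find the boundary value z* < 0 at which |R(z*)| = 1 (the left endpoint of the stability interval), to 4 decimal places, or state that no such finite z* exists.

left endpoint -2.5000.

On y'=λy, z=hλ:
  k1=λy_n ⇒ h·k1=z·y_n;  k2=λ(1+2/7z)y_n ⇒ h·k2=z(1+2/7z)y_n
  y_{n+1}/y_n = 1 − 2/5z + 7/5z(1+2/7z) = 1 + z + 2/5z²
  ⇒ R(z) = 1 + z + 2/5z².

Solve |R(x)|<1 on ℝ⁻.
x=-0.64: |R|=0.5238
R=1: x+2/5x²=0 ⇒ x=−5/2=-2.5000; min R=1−1/(4·2/5)=0.3750>−1
Confirm numerically:
  x=-2.196: |R|=0.73297 <1
  x=-2.040: |R|=0.62464 <1
  x=-1.913: |R|=0.55083 <1
  x=-2.724: |R|=1.24407 >1
  x=-2.588: |R|=1.09110 >1
So |R|<1 on (-2.5000, 0).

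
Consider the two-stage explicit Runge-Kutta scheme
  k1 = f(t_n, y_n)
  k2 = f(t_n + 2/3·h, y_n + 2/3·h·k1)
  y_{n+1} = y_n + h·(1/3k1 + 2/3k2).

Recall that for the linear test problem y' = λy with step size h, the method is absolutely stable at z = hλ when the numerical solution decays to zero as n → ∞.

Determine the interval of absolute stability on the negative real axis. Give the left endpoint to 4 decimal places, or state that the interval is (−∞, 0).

Test eqn y'=λy, z=hλ:
  k1=λy_n ⇒ h·k1=z·y_n;  k2=λ(1+2/3z)y_n ⇒ h·k2=z(1+2/3z)y_n
  y_{n+1}/y_n = 1 + 1/3z + 2/3z(1+2/3z) = 1 + z + 4/9z²
  R(z) = 1 + z + 4/9z².

Need |R(x)|<1, x<0.
x=-0.42: |R|=0.6584
R=1: x+4/9x²=0 ⇒ x=−9/4=-2.2500; min R=1−1/(4·4/9)=0.4375>−1
Confirm numerically:
  x=-2.032: |R|=0.80312 <1
  x=-1.621: |R|=0.54684 <1
  x=-1.410: |R|=0.47360 <1
  x=-1.155: |R|=0.43790 <1
  x=-2.733: |R|=1.58668 >1
  x=-2.659: |R|=1.48335 >1
  x=-2.459: |R|=1.22841 >1
Stable set (-2.2500, 0).

z∈(-2.2500,0).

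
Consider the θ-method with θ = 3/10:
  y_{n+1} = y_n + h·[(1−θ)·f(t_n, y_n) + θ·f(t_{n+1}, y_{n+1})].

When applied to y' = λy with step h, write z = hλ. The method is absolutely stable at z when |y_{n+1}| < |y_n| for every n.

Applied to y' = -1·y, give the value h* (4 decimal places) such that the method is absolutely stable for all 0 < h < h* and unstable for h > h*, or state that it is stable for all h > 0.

Set f=λy, z=hλ:
  y_{n+1} = y_n + z·[7/10·y_n + 3/10·y_{n+1}] ⇒ (1 − 3/10z)y_{n+1} = (1 + 7/10z)y_n
  so R(z) = (1 + 7/10z)/(1 − 3/10z).

Find x<0 with |R(x)|<1.
x=-1.36: |R|=0.0341
R=−1: 1+7/10x = −1+3/10x ⇒ -2/5x=2 ⇒ x=2/(-2/5)=-5.0000
Confirm numerically:
  x=-4.645: |R|=0.94067 <1
  x=-3.689: |R|=0.75108 <1
  x=-3.538: |R|=0.71631 <1
  x=-2.110: |R|=0.29210 <1
  x=-5.532: |R|=1.08001 >1
  x=-5.471: |R|=1.07133 >1
  x=-5.199: |R|=1.03110 >1
Stable set (-5.0000, 0).

(-5.0000,0); λ=-1 ⇒ h* = (5)/1 = 5.0000.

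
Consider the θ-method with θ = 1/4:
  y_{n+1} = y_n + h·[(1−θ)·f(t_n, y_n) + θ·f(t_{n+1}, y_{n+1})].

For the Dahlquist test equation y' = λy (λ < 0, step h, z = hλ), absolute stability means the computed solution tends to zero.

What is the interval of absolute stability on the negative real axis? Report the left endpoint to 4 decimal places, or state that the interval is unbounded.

(-4.0000, 0).

With y'=λy (z=hλ):
  y_{n+1} = y_n + z·[3/4·y_n + 1/4·y_{n+1}] ⇒ (1 − 1/4z)y_{n+1} = (1 + 3/4z)y_n
  R(z) = (1 + 3/4z)/(1 − 1/4z).

Solve |R(x)|<1 on ℝ⁻.
x=-1.53: |R|=0.1067
R=−1: 1+3/4x = −1+1/4x ⇒ -1/2x=2 ⇒ x=2/(-1/2)=-4.0000
Confirm numerically:
  x=-2.219: |R|=0.42724 <1
  x=-2.155: |R|=0.40049 <1
  x=-2.011: |R|=0.33821 <1
  x=-4.230: |R|=1.05589 >1
  x=-4.223: |R|=1.05424 >1
  x=-4.172: |R|=1.04209 >1
Stable set (-4.0000, 0).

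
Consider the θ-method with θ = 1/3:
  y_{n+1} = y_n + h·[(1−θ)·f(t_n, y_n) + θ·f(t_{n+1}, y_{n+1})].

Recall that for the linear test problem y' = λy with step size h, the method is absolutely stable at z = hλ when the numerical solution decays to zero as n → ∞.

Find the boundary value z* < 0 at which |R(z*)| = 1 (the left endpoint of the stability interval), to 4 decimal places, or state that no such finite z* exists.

Set f=λy, z=hλ:
  y_{n+1} = y_n + z·[2/3·y_n + 1/3·y_{n+1}] ⇒ (1 − 1/3z)y_{n+1} = (1 + 2/3z)y_n
  so R(z) = (1 + 2/3z)/(1 − 1/3z).

Boundary: |R(x)|=1, x<0.
x=-1.67: |R|=0.0728
R=−1: 1+2/3x = −1+1/3x ⇒ -1/3x=2 ⇒ x=2/(-1/3)=-6.0000
Confirm numerically:
  x=-5.619: |R|=0.95580 <1
  x=-4.468: |R|=0.79486 <1
  x=-2.635: |R|=0.40284 <1
  x=-6.097: |R|=1.01066 >1
  x=-6.081: |R|=1.00892 >1
  x=-6.046: |R|=1.00509 >1
So |R|<1 on (-6.0000, 0).

z* = -6.0000.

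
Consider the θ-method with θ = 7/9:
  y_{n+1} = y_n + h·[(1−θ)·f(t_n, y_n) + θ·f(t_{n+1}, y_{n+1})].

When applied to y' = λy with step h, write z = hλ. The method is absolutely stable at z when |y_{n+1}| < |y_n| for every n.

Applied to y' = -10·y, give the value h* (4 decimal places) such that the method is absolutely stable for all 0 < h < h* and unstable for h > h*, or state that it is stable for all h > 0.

Set f=λy, z=hλ:
  y_{n+1} = y_n + z·[2/9·y_n + 7/9·y_{n+1}] ⇒ (1 − 7/9z)y_{n+1} = (1 + 2/9z)y_n
  Hence R(z) = (1 + 2/9z)/(1 − 7/9z).

Solve |R(x)|<1 on ℝ⁻.
x=-1.4: |R|=0.3298
x=-2: |R|=0.2174
x=-10: |R|=0.1392
x=-100: |R|=0.2694
θ=7/9≥1/2 ⇒ |1+2/9x|<|1−7/9x| ∀x<0 ⇒ stable on all of ℝ⁻.

interval (−∞, 0). Any h>0 works for λ=-10.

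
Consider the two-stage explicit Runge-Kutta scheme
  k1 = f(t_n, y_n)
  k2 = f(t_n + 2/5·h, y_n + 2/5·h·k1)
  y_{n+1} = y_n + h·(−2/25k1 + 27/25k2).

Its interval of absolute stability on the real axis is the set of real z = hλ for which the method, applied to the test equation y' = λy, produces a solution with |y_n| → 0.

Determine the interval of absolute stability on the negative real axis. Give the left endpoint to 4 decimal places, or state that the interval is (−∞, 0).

Set f=λy, z=hλ:
  k1=λy_n ⇒ h·k1=z·y_n;  k2=λ(1+2/5z)y_n ⇒ h·k2=z(1+2/5z)y_n
  y_{n+1}/y_n = 1 − 2/25z + 27/25z(1+2/5z) = 1 + z + 54/125z²
  so R(z) = 1 + z + 54/125z².

Solve |R(x)|<1 on ℝ⁻.
x=-1.08: |R|=0.4239
R=1: x+54/125x²=0 ⇒ x=−125/54=-2.3148; min R=1−1/(4·54/125)=0.4213>−1
Confirm numerically:
  x=-1.111: |R|=0.42223 <1
  x=-0.984: |R|=0.43429 <1
  x=-0.964: |R|=0.43746 <1
  x=-2.629: |R|=1.35683 >1
  x=-2.626: |R|=1.35302 >1
  x=-2.420: |R|=1.10996 >1
Interval (-2.3148, 0).

(-2.3148, 0).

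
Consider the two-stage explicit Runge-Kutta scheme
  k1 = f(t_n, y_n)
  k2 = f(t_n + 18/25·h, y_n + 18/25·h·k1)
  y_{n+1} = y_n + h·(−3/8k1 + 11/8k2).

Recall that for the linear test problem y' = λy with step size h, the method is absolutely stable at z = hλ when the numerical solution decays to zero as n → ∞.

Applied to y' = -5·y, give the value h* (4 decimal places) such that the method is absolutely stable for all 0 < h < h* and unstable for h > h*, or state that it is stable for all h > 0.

(-1.0101,0); λ=-5 ⇒ h* = (100/99)/5 = 0.2020.

Set f=λy, z=hλ:
  k1=λy_n ⇒ h·k1=z·y_n;  k2=λ(1+18/25z)y_n ⇒ h·k2=z(1+18/25z)y_n
  y_{n+1}/y_n = 1 − 3/8z + 11/8z(1+18/25z) = 1 + z + 99/100z²
  Hence R(z) = 1 + z + 99/100z².

Find x<0 with |R(x)|<1.
x=-1.56: |R|=1.8493
R=1: x+99/100x²=0 ⇒ x=−100/99=-1.0101; min R=1−1/(4·99/100)=0.7475>−1
Confirm numerically:
  x=-0.790: |R|=0.82786 <1
  x=-0.680: |R|=0.77778 <1
  x=-0.599: |R|=0.75621 <1
  x=-1.540: |R|=1.80788 >1
  x=-1.330: |R|=1.42121 >1
  x=-1.173: |R|=1.18917 >1
Interval (-1.0101, 0).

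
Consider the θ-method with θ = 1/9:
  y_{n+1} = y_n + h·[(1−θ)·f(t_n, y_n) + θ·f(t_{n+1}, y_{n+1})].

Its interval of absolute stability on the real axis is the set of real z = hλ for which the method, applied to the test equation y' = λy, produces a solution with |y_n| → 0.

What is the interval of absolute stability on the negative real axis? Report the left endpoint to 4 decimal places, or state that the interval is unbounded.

On y'=λy, z=hλ:
  y_{n+1} = y_n + z·[8/9·y_n + 1/9·y_{n+1}] ⇒ (1 − 1/9z)y_{n+1} = (1 + 8/9z)y_n
  R(z) = (1 + 8/9z)/(1 − 1/9z).

Solve |R(x)|<1 on ℝ⁻.
x=-0.48: |R|=0.5443
R=−1: 1+8/9x = −1+1/9x ⇒ -7/9x=2 ⇒ x=2/(-7/9)=-2.5714
Confirm numerically:
  x=-1.923: |R|=0.58445 <1
  x=-1.100: |R|=0.01980 <1
  x=-1.074: |R|=0.04050 <1
  x=-3.045: |R|=1.27522 >1
  x=-2.758: |R|=1.11107 >1
So |R|<1 on (-2.5714, 0).

(-2.5714, 0).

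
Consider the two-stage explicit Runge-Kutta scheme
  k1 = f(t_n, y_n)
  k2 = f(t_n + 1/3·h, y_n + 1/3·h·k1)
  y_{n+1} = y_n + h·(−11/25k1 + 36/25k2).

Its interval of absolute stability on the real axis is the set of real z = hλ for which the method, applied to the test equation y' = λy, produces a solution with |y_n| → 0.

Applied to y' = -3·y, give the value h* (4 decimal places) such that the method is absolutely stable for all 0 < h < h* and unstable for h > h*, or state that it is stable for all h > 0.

(-2.0833,0); λ=-3 ⇒ h* = (25/12)/3 = 0.6944.

Test eqn y'=λy, z=hλ:
  k1=λy_n ⇒ h·k1=z·y_n;  k2=λ(1+1/3z)y_n ⇒ h·k2=z(1+1/3z)y_n
  y_{n+1}/y_n = 1 − 11/25z + 36/25z(1+1/3z) = 1 + z + 12/25z²
  R(z) = 1 + z + 12/25z².

Solve |R(x)|<1 on ℝ⁻.
x=-0.53: |R|=0.6048
R=1: x+12/25x²=0 ⇒ x=−25/12=-2.0833; min R=1−1/(4·12/25)=0.4792>−1
Confirm numerically:
  x=-2.002: |R|=0.92184 <1
  x=-1.572: |R|=0.61417 <1
  x=-1.508: |R|=0.58355 <1
  x=-1.230: |R|=0.49619 <1
  x=-2.596: |R|=1.63882 >1
  x=-2.261: |R|=1.19282 >1
  x=-2.173: |R|=1.09353 >1
So |R|<1 on (-2.0833, 0).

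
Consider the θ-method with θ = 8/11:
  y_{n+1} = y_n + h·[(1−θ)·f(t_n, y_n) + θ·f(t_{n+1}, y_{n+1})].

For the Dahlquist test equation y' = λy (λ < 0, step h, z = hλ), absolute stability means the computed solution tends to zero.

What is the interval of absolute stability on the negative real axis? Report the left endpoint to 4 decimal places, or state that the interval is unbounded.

Test eqn y'=λy, z=hλ:
  y_{n+1} = y_n + z·[3/11·y_n + 8/11·y_{n+1}] ⇒ (1 − 8/11z)y_{n+1} = (1 + 3/11z)y_n
  so R(z) = (1 + 3/11z)/(1 − 8/11z).

Find x<0 with |R(x)|<1.
x=-0.43: |R|=0.6724
x=-2: |R|=0.1852
x=-10: |R|=0.2088
x=-100: |R|=0.3564
θ=8/11≥1/2 ⇒ |1+3/11x|<|1−8/11x| ∀x<0 ⇒ stable on all of ℝ⁻.

(−∞, 0) — no finite endpoint.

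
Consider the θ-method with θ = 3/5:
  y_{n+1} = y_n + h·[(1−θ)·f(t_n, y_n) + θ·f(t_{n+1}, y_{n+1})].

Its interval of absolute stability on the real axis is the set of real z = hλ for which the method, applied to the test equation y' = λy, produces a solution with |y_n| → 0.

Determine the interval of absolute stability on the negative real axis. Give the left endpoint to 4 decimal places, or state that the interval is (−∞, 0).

With y'=λy (z=hλ):
  y_{n+1} = y_n + z·[2/5·y_n + 3/5·y_{n+1}] ⇒ (1 − 3/5z)y_{n+1} = (1 + 2/5z)y_n
  Hence R(z) = (1 + 2/5z)/(1 − 3/5z).

Find x<0 with |R(x)|<1.
x=-0.67: |R|=0.5221
x=-2: |R|=0.0909
x=-10: |R|=0.4286
x=-100: |R|=0.6393
θ=3/5≥1/2 ⇒ |1+2/5x|<|1−3/5x| ∀x<0 ⇒ unbounded interval.

unbounded; (−∞, 0).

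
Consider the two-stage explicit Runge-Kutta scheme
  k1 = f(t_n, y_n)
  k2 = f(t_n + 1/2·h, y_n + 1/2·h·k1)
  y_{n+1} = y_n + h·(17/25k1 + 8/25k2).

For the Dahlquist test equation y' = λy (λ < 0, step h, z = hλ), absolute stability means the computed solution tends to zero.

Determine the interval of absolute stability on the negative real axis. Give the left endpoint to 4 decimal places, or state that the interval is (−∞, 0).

Set f=λy, z=hλ:
  k1=λy_n ⇒ h·k1=z·y_n;  k2=λ(1+1/2z)y_n ⇒ h·k2=z(1+1/2z)y_n
  y_{n+1}/y_n = 1 + 17/25z + 8/25z(1+1/2z) = 1 + z + 4/25z²
  ⇒ R(z) = 1 + z + 4/25z².

Solve |R(x)|<1 on ℝ⁻.
x=-1.59: |R|=0.1855
R=1: x+4/25x²=0 ⇒ x=−25/4=-6.2500; min R=1−1/(4·4/25)=-0.5625>−1
Confirm numerically:
  x=-5.878: |R|=0.65014 <1
  x=-5.782: |R|=0.56704 <1
  x=-4.820: |R|=0.10282 <1
  x=-4.328: |R|=0.33095 <1
  x=-6.798: |R|=1.59605 >1
  x=-6.734: |R|=1.52148 >1
  x=-6.711: |R|=1.49500 >1
Interval (-6.2500, 0).

z∈(-6.2500,0).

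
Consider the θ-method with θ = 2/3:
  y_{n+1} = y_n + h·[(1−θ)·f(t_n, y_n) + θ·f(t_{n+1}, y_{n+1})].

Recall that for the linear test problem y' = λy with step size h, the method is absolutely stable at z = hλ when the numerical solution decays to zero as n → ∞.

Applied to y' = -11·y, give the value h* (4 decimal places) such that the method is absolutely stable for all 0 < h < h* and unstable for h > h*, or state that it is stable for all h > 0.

(−∞, 0) — no finite endpoint. Any h>0 works for λ=-11.

Set f=λy, z=hλ:
  y_{n+1} = y_n + z·[1/3·y_n + 2/3·y_{n+1}] ⇒ (1 − 2/3z)y_{n+1} = (1 + 1/3z)y_n
  Hence R(z) = (1 + 1/3z)/(1 − 2/3z).

Boundary: |R(x)|=1, x<0.
x=-0.61: |R|=0.5664
x=-2: |R|=0.1429
x=-10: |R|=0.3043
x=-100: |R|=0.4778
θ=2/3≥1/2 ⇒ |1+1/3x|<|1−2/3x| ∀x<0 ⇒ stable on all of ℝ⁻.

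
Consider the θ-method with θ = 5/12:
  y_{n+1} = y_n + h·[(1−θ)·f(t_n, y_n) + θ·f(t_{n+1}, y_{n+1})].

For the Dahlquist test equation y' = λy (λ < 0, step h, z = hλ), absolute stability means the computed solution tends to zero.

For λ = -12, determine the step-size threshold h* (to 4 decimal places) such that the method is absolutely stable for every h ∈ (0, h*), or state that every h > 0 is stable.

(-12.0000,0); λ=-12 ⇒ h* = (12)/12 = 1.0000.

Set f=λy, z=hλ:
  y_{n+1} = y_n + z·[7/12·y_n + 5/12·y_{n+1}] ⇒ (1 − 5/12z)y_{n+1} = (1 + 7/12z)y_n
  R(z) = (1 + 7/12z)/(1 − 5/12z).

Find x<0 with |R(x)|<1.
x=-1.29: |R|=0.1610
R=−1: 1+7/12x = −1+5/12x ⇒ -1/6x=2 ⇒ x=2/(-1/6)=-12.0000
Confirm numerically:
  x=-10.653: |R|=0.95872 <1
  x=-9.789: |R|=0.92744 <1
  x=-9.723: |R|=0.92487 <1
  x=-7.496: |R|=0.81795 <1
  x=-12.400: |R|=1.01081 >1
  x=-12.155: |R|=1.00426 >1
  x=-12.097: |R|=1.00268 >1
Interval (-12.0000, 0).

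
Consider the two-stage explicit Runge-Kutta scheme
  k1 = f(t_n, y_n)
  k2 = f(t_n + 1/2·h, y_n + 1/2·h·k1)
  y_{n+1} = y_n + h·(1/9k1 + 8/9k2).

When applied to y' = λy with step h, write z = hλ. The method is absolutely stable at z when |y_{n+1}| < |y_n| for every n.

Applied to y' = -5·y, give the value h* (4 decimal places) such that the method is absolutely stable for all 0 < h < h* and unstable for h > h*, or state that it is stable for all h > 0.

(-2.2500,0); λ=-5 ⇒ h* = (9/4)/5 = 0.4500.

Set f=λy, z=hλ:
  k1=λy_n ⇒ h·k1=z·y_n;  k2=λ(1+1/2z)y_n ⇒ h·k2=z(1+1/2z)y_n
  y_{n+1}/y_n = 1 + 1/9z + 8/9z(1+1/2z) = 1 + z + 4/9z²
  R(z) = 1 + z + 4/9z².

Boundary: |R(x)|=1, x<0.
x=-0.89: |R|=0.4620
R=1: x+4/9x²=0 ⇒ x=−9/4=-2.2500; min R=1−1/(4·4/9)=0.4375>−1
Confirm numerically:
  x=-1.859: |R|=0.67695 <1
  x=-1.188: |R|=0.43926 <1
  x=-1.108: |R|=0.43763 <1
  x=-1.089: |R|=0.43808 <1
  x=-2.456: |R|=1.22486 >1
  x=-2.286: |R|=1.03658 >1
So |R|<1 on (-2.2500, 0).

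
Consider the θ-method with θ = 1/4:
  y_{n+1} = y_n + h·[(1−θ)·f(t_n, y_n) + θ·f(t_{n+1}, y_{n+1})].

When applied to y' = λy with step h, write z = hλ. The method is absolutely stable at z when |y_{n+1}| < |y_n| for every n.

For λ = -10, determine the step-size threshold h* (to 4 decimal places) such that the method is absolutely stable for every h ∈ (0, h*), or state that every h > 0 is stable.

Set f=λy, z=hλ:
  y_{n+1} = y_n + z·[3/4·y_n + 1/4·y_{n+1}] ⇒ (1 − 1/4z)y_{n+1} = (1 + 3/4z)y_n
  R(z) = (1 + 3/4z)/(1 − 1/4z).

Need |R(x)|<1, x<0.
x=-0.9: |R|=0.2653
R=−1: 1+3/4x = −1+1/4x ⇒ -1/2x=2 ⇒ x=2/(-1/2)=-4.0000
Confirm numerically:
  x=-3.813: |R|=0.95213 <1
  x=-3.779: |R|=0.94318 <1
  x=-3.670: |R|=0.91395 <1
  x=-3.621: |R|=0.90054 <1
  x=-4.594: |R|=1.13824 >1
  x=-4.531: |R|=1.12449 >1
Stable set (-4.0000, 0).

(-4.0000,0); λ=-10 ⇒ h* = (4)/10 = 0.4000.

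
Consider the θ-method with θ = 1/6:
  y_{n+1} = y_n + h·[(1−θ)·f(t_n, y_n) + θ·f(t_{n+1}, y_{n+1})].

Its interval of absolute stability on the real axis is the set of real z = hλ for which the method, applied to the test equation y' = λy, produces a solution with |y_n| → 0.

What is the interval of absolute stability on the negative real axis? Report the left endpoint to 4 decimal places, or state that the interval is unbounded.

On y'=λy, z=hλ:
  y_{n+1} = y_n + z·[5/6·y_n + 1/6·y_{n+1}] ⇒ (1 − 1/6z)y_{n+1} = (1 + 5/6z)y_n
  Hence R(z) = (1 + 5/6z)/(1 − 1/6z).

Need |R(x)|<1, x<0.
x=-1.68: |R|=0.3125
R=−1: 1+5/6x = −1+1/6x ⇒ -2/3x=2 ⇒ x=2/(-2/3)=-3.0000
Confirm numerically:
  x=-2.554: |R|=0.79144 <1
  x=-2.542: |R|=0.78553 <1
  x=-1.810: |R|=0.39052 <1
  x=-3.557: |R|=1.23313 >1
  x=-3.287: |R|=1.12361 >1
Stable set (-3.0000, 0).

(-3.0000, 0).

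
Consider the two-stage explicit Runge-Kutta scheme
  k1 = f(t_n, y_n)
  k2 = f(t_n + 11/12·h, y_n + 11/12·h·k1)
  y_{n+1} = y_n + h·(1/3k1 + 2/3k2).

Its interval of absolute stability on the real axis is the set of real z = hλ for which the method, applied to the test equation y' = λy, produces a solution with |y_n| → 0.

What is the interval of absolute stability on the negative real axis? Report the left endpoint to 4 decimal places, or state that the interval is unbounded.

Test eqn y'=λy, z=hλ:
  k1=λy_n ⇒ h·k1=z·y_n;  k2=λ(1+11/12z)y_n ⇒ h·k2=z(1+11/12z)y_n
  y_{n+1}/y_n = 1 + 1/3z + 2/3z(1+11/12z) = 1 + z + 11/18z²
  Hence R(z) = 1 + z + 11/18z².

Need |R(x)|<1, x<0.
x=-0.84: |R|=0.5912
R=1: x+11/18x²=0 ⇒ x=−18/11=-1.6364; min R=1−1/(4·11/18)=0.5909>−1
Confirm numerically:
  x=-1.272: |R|=0.71677 <1
  x=-1.102: |R|=0.64014 <1
  x=-0.724: |R|=0.59633 <1
  x=-2.201: |R|=1.75947 >1
  x=-1.956: |R|=1.38207 >1
Stable set (-1.6364, 0).

z∈(-1.6364,0).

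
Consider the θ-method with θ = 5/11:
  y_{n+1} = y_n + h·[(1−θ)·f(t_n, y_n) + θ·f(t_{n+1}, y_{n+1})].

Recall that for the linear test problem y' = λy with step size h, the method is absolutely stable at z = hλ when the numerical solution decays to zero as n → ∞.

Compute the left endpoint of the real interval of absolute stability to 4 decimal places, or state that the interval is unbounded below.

left endpoint -22.0000.

On y'=λy, z=hλ:
  y_{n+1} = y_n + z·[6/11·y_n + 5/11·y_{n+1}] ⇒ (1 − 5/11z)y_{n+1} = (1 + 6/11z)y_n
  ⇒ R(z) = (1 + 6/11z)/(1 − 5/11z).

Boundary: |R(x)|=1, x<0.
x=-0.74: |R|=0.4463
R=−1: 1+6/11x = −1+5/11x ⇒ -1/11x=2 ⇒ x=2/(-1/11)=-22.0000
Confirm numerically:
  x=-21.627: |R|=0.99687 <1
  x=-20.139: |R|=0.98334 <1
  x=-15.116: |R|=0.92049 <1
  x=-14.699: |R|=0.91359 <1
  x=-22.409: |R|=1.00332 >1
  x=-22.295: |R|=1.00241 >1
Stable set (-22.0000, 0).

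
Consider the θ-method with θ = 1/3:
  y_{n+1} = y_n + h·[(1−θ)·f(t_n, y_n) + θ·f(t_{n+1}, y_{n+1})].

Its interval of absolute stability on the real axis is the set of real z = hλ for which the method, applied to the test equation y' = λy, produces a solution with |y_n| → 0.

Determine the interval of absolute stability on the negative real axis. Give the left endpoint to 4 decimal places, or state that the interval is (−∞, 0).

z∈(-6.0000,0).

Test eqn y'=λy, z=hλ:
  y_{n+1} = y_n + z·[2/3·y_n + 1/3·y_{n+1}] ⇒ (1 − 1/3z)y_{n+1} = (1 + 2/3z)y_n
  so R(z) = (1 + 2/3z)/(1 − 1/3z).

Solve |R(x)|<1 on ℝ⁻.
x=-1.13: |R|=0.1792
R=−1: 1+2/3x = −1+1/3x ⇒ -1/3x=2 ⇒ x=2/(-1/3)=-6.0000
Confirm numerically:
  x=-5.511: |R|=0.94254 <1
  x=-3.906: |R|=0.69679 <1
  x=-3.811: |R|=0.67861 <1
  x=-3.593: |R|=0.63492 <1
  x=-6.419: |R|=1.04448 >1
  x=-6.278: |R|=1.02996 >1
  x=-6.025: |R|=1.00277 >1
Stable set (-6.0000, 0).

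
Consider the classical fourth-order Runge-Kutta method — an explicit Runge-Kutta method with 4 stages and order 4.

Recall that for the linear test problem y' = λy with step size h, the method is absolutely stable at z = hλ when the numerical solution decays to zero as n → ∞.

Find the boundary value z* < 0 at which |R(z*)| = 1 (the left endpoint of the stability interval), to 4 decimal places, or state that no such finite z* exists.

z* = -2.7853.

With y'=λy (z=hλ):
  order 4, 4-stage ⇒ R(z)=1+z+z^2/2+z^3/6+z^4/24
  (e.g. R(-0.45)=0.63777, |R|=0.63777)

Boundary: |R(x)|=1, x<0.
x=-0.45: |R|=0.6378
|R(-1.47)|=0.2756 |R(-1.29)|=0.2997 |R(-0.89)|=0.4147
Bisect:
  x_lo=-3.5181 |R|=2.7961  x_hi=-0.2805 |R|=0.7554
  mid=-1.89931 |R|=0.30467 →hi
  mid=-2.70871 |R|=0.89054 →hi
  mid=-3.11340 |R|=1.61838 →lo
  mid=-2.91106 |R|=1.20677 →lo
  mid=-2.80988 |R|=1.03771 →lo
  mid=-2.75929 |R|=0.96150 →hi
  mid=-2.78459 |R|=0.99894 →hi
  mid=-2.79723 |R|=1.01815 →lo
  ...
  [-2.78538,-2.78518] ⇒ x*=-2.7853
So |R|<1 on (-2.7853, 0).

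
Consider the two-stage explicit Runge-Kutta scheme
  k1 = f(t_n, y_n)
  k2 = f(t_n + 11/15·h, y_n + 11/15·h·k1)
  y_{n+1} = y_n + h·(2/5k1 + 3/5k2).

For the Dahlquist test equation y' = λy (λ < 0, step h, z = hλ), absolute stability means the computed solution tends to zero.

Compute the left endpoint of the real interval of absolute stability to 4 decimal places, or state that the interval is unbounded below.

Test eqn y'=λy, z=hλ:
  k1=λy_n ⇒ h·k1=z·y_n;  k2=λ(1+11/15z)y_n ⇒ h·k2=z(1+11/15z)y_n
  y_{n+1}/y_n = 1 + 2/5z + 3/5z(1+11/15z) = 1 + z + 11/25z²
  ⇒ R(z) = 1 + z + 11/25z².

Solve |R(x)|<1 on ℝ⁻.
x=-1: |R|=0.4400
R=1: x+11/25x²=0 ⇒ x=−25/11=-2.2727; min R=1−1/(4·11/25)=0.4318>−1
Confirm numerically:
  x=-1.640: |R|=0.54342 <1
  x=-1.022: |R|=0.43757 <1
  x=-0.935: |R|=0.44966 <1
  x=-2.849: |R|=1.72239 >1
  x=-2.610: |R|=1.38732 >1
Interval (-2.2727, 0).

left endpoint -2.2727.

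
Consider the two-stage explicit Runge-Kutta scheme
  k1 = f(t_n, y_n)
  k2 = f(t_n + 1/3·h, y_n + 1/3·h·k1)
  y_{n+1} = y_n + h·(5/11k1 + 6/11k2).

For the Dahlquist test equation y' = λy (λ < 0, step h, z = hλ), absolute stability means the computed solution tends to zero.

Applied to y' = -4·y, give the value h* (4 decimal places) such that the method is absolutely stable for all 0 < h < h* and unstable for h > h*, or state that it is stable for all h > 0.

(-5.5000,0); λ=-4 ⇒ h* = (11/2)/4 = 1.3750.

On y'=λy, z=hλ:
  k1=λy_n ⇒ h·k1=z·y_n;  k2=λ(1+1/3z)y_n ⇒ h·k2=z(1+1/3z)y_n
  y_{n+1}/y_n = 1 + 5/11z + 6/11z(1+1/3z) = 1 + z + 2/11z²
  so R(z) = 1 + z + 2/11z².

Solve |R(x)|<1 on ℝ⁻.
x=-0.85: |R|=0.2814
R=1: x+2/11x²=0 ⇒ x=−11/2=-5.5000; min R=1−1/(4·2/11)=-0.3750>−1
Confirm numerically:
  x=-4.713: |R|=0.32561 <1
  x=-4.671: |R|=0.29595 <1
  x=-3.256: |R|=0.32845 <1
  x=-2.407: |R|=0.35361 <1
  x=-5.851: |R|=1.37340 >1
  x=-5.791: |R|=1.30640 >1
Stable set (-5.5000, 0).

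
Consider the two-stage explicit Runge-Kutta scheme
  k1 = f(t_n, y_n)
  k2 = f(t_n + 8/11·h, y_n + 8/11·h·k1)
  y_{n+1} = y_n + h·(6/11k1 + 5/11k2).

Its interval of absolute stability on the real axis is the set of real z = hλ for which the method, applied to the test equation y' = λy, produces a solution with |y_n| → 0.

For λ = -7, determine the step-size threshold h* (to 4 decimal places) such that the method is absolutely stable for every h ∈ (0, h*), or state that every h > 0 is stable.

(-3.0250,0); λ=-7 ⇒ h* = (121/40)/7 = 0.4321.

Set f=λy, z=hλ:
  k1=λy_n ⇒ h·k1=z·y_n;  k2=λ(1+8/11z)y_n ⇒ h·k2=z(1+8/11z)y_n
  y_{n+1}/y_n = 1 + 6/11z + 5/11z(1+8/11z) = 1 + z + 40/121z²
  R(z) = 1 + z + 40/121z².

Find x<0 with |R(x)|<1.
x=-1.65: |R|=0.2500
R=1: x+40/121x²=0 ⇒ x=−121/40=-3.0250; min R=1−1/(4·40/121)=0.2437>−1
Confirm numerically:
  x=-2.824: |R|=0.81236 <1
  x=-2.693: |R|=0.70444 <1
  x=-2.526: |R|=0.58331 <1
  x=-3.553: |R|=1.62016 >1
  x=-3.374: |R|=1.38926 >1
Interval (-3.0250, 0).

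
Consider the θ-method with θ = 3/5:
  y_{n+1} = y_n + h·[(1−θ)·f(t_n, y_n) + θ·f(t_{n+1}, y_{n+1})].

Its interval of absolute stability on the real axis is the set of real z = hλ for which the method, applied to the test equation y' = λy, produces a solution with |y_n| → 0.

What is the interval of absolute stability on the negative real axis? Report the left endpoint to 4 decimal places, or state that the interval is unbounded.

Set f=λy, z=hλ:
  y_{n+1} = y_n + z·[2/5·y_n + 3/5·y_{n+1}] ⇒ (1 − 3/5z)y_{n+1} = (1 + 2/5z)y_n
  R(z) = (1 + 2/5z)/(1 − 3/5z).

Boundary: |R(x)|=1, x<0.
x=-1.66: |R|=0.1683
x=-2: |R|=0.0909
x=-10: |R|=0.4286
x=-100: |R|=0.6393
θ=3/5≥1/2 ⇒ |1+2/5x|<|1−3/5x| ∀x<0 ⇒ interval (−∞,0).

interval (−∞, 0).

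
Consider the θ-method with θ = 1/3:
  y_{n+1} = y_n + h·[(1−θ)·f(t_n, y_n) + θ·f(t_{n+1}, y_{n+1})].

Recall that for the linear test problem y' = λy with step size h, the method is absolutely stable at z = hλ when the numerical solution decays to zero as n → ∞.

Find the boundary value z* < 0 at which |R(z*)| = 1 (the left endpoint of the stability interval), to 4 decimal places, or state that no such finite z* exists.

With y'=λy (z=hλ):
  y_{n+1} = y_n + z·[2/3·y_n + 1/3·y_{n+1}] ⇒ (1 − 1/3z)y_{n+1} = (1 + 2/3z)y_n
  so R(z) = (1 + 2/3z)/(1 − 1/3z).

Need |R(x)|<1, x<0.
x=-0.91: |R|=0.3018
R=−1: 1+2/3x = −1+1/3x ⇒ -1/3x=2 ⇒ x=2/(-1/3)=-6.0000
Confirm numerically:
  x=-5.252: |R|=0.90936 <1
  x=-4.511: |R|=0.80176 <1
  x=-2.844: |R|=0.45996 <1
  x=-2.622: |R|=0.39915 <1
  x=-6.520: |R|=1.05462 >1
  x=-6.397: |R|=1.04225 >1
  x=-6.096: |R|=1.01055 >1
Interval (-6.0000, 0).

left endpoint -6.0000.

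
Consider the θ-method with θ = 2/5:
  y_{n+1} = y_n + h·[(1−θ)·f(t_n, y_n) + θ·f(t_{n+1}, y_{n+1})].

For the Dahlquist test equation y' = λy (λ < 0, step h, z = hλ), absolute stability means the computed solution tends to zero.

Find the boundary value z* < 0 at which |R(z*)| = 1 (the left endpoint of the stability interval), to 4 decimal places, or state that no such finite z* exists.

On y'=λy, z=hλ:
  y_{n+1} = y_n + z·[3/5·y_n + 2/5·y_{n+1}] ⇒ (1 − 2/5z)y_{n+1} = (1 + 3/5z)y_n
  so R(z) = (1 + 3/5z)/(1 − 2/5z).

Find x<0 with |R(x)|<1.
x=-0.63: |R|=0.4968
R=−1: 1+3/5x = −1+2/5x ⇒ -1/5x=2 ⇒ x=2/(-1/5)=-10.0000
Confirm numerically:
  x=-9.255: |R|=0.96831 <1
  x=-8.953: |R|=0.95429 <1
  x=-6.201: |R|=0.78169 <1
  x=-10.261: |R|=1.01023 >1
  x=-10.114: |R|=1.00452 >1
Interval (-10.0000, 0).

z* = -10.0000.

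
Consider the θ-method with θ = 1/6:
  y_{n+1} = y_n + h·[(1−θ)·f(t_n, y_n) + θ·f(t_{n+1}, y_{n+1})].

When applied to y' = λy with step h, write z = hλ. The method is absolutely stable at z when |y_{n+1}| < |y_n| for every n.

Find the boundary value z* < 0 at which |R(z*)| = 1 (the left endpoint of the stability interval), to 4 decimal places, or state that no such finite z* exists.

Set f=λy, z=hλ:
  y_{n+1} = y_n + z·[5/6·y_n + 1/6·y_{n+1}] ⇒ (1 − 1/6z)y_{n+1} = (1 + 5/6z)y_n
  so R(z) = (1 + 5/6z)/(1 − 1/6z).

Boundary: |R(x)|=1, x<0.
x=-1.16: |R|=0.0279
R=−1: 1+5/6x = −1+1/6x ⇒ -2/3x=2 ⇒ x=2/(-2/3)=-3.0000
Confirm numerically:
  x=-1.961: |R|=0.47796 <1
  x=-1.312: |R|=0.07659 <1
  x=-1.246: |R|=0.03174 <1
  x=-1.217: |R|=0.01178 <1
  x=-3.523: |R|=1.21968 >1
  x=-3.413: |R|=1.17550 >1
  x=-3.367: |R|=1.15672 >1
Stable set (-3.0000, 0).

left endpoint -3.0000.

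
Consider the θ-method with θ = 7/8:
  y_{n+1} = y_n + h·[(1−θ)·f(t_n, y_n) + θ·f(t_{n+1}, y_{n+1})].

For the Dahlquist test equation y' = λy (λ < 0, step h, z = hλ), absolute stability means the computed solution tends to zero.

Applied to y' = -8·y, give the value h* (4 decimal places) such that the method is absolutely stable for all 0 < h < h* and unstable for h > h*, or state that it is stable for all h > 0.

(−∞, 0) — no finite endpoint. Any h>0 works for λ=-8.

Set f=λy, z=hλ:
  y_{n+1} = y_n + z·[1/8·y_n + 7/8·y_{n+1}] ⇒ (1 − 7/8z)y_{n+1} = (1 + 1/8z)y_n
  ⇒ R(z) = (1 + 1/8z)/(1 − 7/8z).

Solve |R(x)|<1 on ℝ⁻.
x=-1.11: |R|=0.4369
x=-2: |R|=0.2727
x=-10: |R|=0.0256
x=-100: |R|=0.1299
θ=7/8≥1/2 ⇒ |1+1/8x|<|1−7/8x| ∀x<0 ⇒ stable on all of ℝ⁻.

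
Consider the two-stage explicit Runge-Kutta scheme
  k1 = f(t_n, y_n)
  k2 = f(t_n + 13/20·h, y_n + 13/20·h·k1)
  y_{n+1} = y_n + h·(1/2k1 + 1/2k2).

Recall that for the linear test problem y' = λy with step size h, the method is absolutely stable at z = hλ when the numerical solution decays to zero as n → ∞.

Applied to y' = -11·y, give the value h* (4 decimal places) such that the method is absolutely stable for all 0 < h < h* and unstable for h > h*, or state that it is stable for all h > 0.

Set f=λy, z=hλ:
  k1=λy_n ⇒ h·k1=z·y_n;  k2=λ(1+13/20z)y_n ⇒ h·k2=z(1+13/20z)y_n
  y_{n+1}/y_n = 1 + 1/2z + 1/2z(1+13/20z) = 1 + z + 13/40z²
  R(z) = 1 + z + 13/40z².

Need |R(x)|<1, x<0.
x=-0.69: |R|=0.4647
R=1: x+13/40x²=0 ⇒ x=−40/13=-3.0769; min R=1−1/(4·13/40)=0.2308>−1
Confirm numerically:
  x=-2.461: |R|=0.50737 <1
  x=-1.791: |R|=0.25150 <1
  x=-1.541: |R|=0.23077 <1
  x=-1.491: |R|=0.23150 <1
  x=-3.291: |R|=1.22897 >1
  x=-3.290: |R|=1.22783 >1
  x=-3.172: |R|=1.09801 >1
Interval (-3.0769, 0).

(-3.0769,0); λ=-11 ⇒ h* = (40/13)/11 = 0.2797.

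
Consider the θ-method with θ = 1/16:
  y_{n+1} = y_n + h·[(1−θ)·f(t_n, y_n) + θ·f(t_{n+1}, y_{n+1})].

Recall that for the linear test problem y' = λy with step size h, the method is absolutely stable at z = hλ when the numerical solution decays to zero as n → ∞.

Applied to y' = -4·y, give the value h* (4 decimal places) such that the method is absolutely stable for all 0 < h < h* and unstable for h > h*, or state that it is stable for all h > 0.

(-2.2857,0); λ=-4 ⇒ h* = (16/7)/4 = 0.5714.

On y'=λy, z=hλ:
  y_{n+1} = y_n + z·[15/16·y_n + 1/16·y_{n+1}] ⇒ (1 − 1/16z)y_{n+1} = (1 + 15/16z)y_n
  Hence R(z) = (1 + 15/16z)/(1 − 1/16z).

Need |R(x)|<1, x<0.
x=-0.47: |R|=0.5434
R=−1: 1+15/16x = −1+1/16x ⇒ -7/8x=2 ⇒ x=2/(-7/8)=-2.2857
Confirm numerically:
  x=-1.849: |R|=0.65746 <1
  x=-1.780: |R|=0.60180 <1
  x=-1.581: |R|=0.43883 <1
  x=-1.289: |R|=0.19290 <1
  x=-2.670: |R|=1.28816 >1
  x=-2.394: |R|=1.08242 >1
  x=-2.356: |R|=1.05361 >1
Interval (-2.2857, 0).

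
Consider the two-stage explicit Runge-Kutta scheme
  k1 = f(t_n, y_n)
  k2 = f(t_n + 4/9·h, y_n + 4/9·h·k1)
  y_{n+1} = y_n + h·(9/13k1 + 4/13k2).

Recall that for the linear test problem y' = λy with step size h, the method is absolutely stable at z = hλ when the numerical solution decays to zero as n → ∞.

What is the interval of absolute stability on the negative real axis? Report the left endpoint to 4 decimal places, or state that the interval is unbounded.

Set f=λy, z=hλ:
  k1=λy_n ⇒ h·k1=z·y_n;  k2=λ(1+4/9z)y_n ⇒ h·k2=z(1+4/9z)y_n
  y_{n+1}/y_n = 1 + 9/13z + 4/13z(1+4/9z) = 1 + z + 16/117z²
  R(z) = 1 + z + 16/117z².

Need |R(x)|<1, x<0.
x=-1.71: |R|=0.3101
R=1: x+16/117x²=0 ⇒ x=−117/16=-7.3125; min R=1−1/(4·16/117)=-0.8281>−1
Confirm numerically:
  x=-6.578: |R|=0.33928 <1
  x=-4.361: |R|=0.76020 <1
  x=-3.918: |R|=0.81876 <1
  x=-3.306: |R|=0.81135 <1
  x=-7.810: |R|=1.53135 >1
  x=-7.749: |R|=1.46256 >1
  x=-7.582: |R|=1.27943 >1
Interval (-7.3125, 0).

(-7.3125, 0).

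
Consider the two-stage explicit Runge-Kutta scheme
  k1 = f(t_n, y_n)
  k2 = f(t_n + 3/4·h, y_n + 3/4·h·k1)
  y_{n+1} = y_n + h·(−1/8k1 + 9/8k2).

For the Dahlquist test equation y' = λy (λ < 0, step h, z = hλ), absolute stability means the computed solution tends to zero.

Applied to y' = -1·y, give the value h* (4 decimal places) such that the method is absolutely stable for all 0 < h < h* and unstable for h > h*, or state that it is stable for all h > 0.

Test eqn y'=λy, z=hλ:
  k1=λy_n ⇒ h·k1=z·y_n;  k2=λ(1+3/4z)y_n ⇒ h·k2=z(1+3/4z)y_n
  y_{n+1}/y_n = 1 − 1/8z + 9/8z(1+3/4z) = 1 + z + 27/32z²
  so R(z) = 1 + z + 27/32z².

Find x<0 with |R(x)|<1.
x=-0.7: |R|=0.7134
R=1: x+27/32x²=0 ⇒ x=−32/27=-1.1852; min R=1−1/(4·27/32)=0.7037>−1
Confirm numerically:
  x=-1.108: |R|=0.92784 <1
  x=-1.086: |R|=0.90912 <1
  x=-0.489: |R|=0.71276 <1
  x=-1.671: |R|=1.68495 >1
  x=-1.543: |R|=1.46584 >1
  x=-1.224: |R|=1.04009 >1
So |R|<1 on (-1.1852, 0).

(-1.1852,0); λ=-1 ⇒ h* = (32/27)/1 = 1.1852.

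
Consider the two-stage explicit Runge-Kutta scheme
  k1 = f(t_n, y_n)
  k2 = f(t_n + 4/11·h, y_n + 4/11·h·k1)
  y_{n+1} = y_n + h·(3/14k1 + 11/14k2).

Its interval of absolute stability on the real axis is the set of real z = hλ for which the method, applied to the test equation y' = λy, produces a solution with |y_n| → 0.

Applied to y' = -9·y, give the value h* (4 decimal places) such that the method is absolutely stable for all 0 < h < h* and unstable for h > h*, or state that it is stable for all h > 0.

With y'=λy (z=hλ):
  k1=λy_n ⇒ h·k1=z·y_n;  k2=λ(1+4/11z)y_n ⇒ h·k2=z(1+4/11z)y_n
  y_{n+1}/y_n = 1 + 3/14z + 11/14z(1+4/11z) = 1 + z + 2/7z²
  so R(z) = 1 + z + 2/7z².

Need |R(x)|<1, x<0.
x=-0.5: |R|=0.5714
R=1: x+2/7x²=0 ⇒ x=−7/2=-3.5000; min R=1−1/(4·2/7)=0.1250>−1
Confirm numerically:
  x=-3.087: |R|=0.63573 <1
  x=-2.968: |R|=0.54886 <1
  x=-1.411: |R|=0.15783 <1
  x=-3.944: |R|=1.50032 >1
  x=-3.917: |R|=1.46668 >1
  x=-3.869: |R|=1.40790 >1
Stable set (-3.5000, 0).

(-3.5000,0); λ=-9 ⇒ h* = (7/2)/9 = 0.3889.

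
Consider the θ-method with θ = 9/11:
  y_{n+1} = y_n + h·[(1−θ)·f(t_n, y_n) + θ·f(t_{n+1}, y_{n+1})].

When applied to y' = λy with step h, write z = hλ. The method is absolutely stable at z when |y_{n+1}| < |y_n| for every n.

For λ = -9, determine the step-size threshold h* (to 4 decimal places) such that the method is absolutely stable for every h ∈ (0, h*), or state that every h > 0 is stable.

(−∞, 0) — no finite endpoint. Any h>0 works for λ=-9.

On y'=λy, z=hλ:
  y_{n+1} = y_n + z·[2/11·y_n + 9/11·y_{n+1}] ⇒ (1 − 9/11z)y_{n+1} = (1 + 2/11z)y_n
  so R(z) = (1 + 2/11z)/(1 − 9/11z).

Need |R(x)|<1, x<0.
x=-0.57: |R|=0.6113
x=-2: |R|=0.2414
x=-10: |R|=0.0891
x=-100: |R|=0.2075
θ=9/11≥1/2 ⇒ |1+2/11x|<|1−9/11x| ∀x<0 ⇒ unbounded interval.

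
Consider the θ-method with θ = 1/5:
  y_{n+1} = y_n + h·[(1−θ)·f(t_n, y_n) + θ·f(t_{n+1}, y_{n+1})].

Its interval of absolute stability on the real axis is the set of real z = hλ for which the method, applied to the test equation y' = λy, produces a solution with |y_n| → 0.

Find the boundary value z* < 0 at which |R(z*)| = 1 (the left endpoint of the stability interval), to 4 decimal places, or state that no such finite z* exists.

z* = -3.3333.

On y'=λy, z=hλ:
  y_{n+1} = y_n + z·[4/5·y_n + 1/5·y_{n+1}] ⇒ (1 − 1/5z)y_{n+1} = (1 + 4/5z)y_n
  so R(z) = (1 + 4/5z)/(1 − 1/5z).

Boundary: |R(x)|=1, x<0.
x=-0.67: |R|=0.4092
R=−1: 1+4/5x = −1+1/5x ⇒ -3/5x=2 ⇒ x=2/(-3/5)=-3.3333
Confirm numerically:
  x=-2.837: |R|=0.81000 <1
  x=-2.826: |R|=0.80552 <1
  x=-2.266: |R|=0.55932 <1
  x=-1.992: |R|=0.42449 <1
  x=-3.736: |R|=1.13828 >1
  x=-3.605: |R|=1.09471 >1
  x=-3.548: |R|=1.07534 >1
Stable set (-3.3333, 0).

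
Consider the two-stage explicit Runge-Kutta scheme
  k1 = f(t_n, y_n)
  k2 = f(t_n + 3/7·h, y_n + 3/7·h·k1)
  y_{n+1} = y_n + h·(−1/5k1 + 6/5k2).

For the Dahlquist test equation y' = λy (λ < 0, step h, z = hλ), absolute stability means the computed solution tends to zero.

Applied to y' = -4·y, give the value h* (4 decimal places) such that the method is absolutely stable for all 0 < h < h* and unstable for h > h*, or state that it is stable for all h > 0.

With y'=λy (z=hλ):
  k1=λy_n ⇒ h·k1=z·y_n;  k2=λ(1+3/7z)y_n ⇒ h·k2=z(1+3/7z)y_n
  y_{n+1}/y_n = 1 − 1/5z + 6/5z(1+3/7z) = 1 + z + 18/35z²
  so R(z) = 1 + z + 18/35z².

Need |R(x)|<1, x<0.
x=-1.56: |R|=0.6916
R=1: x+18/35x²=0 ⇒ x=−35/18=-1.9444; min R=1−1/(4·18/35)=0.5139>−1
Confirm numerically:
  x=-1.404: |R|=0.60977 <1
  x=-1.306: |R|=0.57118 <1
  x=-1.022: |R|=0.51516 <1
  x=-2.229: |R|=1.32620 >1
  x=-2.166: |R|=1.24680 >1
  x=-2.133: |R|=1.20684 >1
So |R|<1 on (-1.9444, 0).

(-1.9444,0); λ=-4 ⇒ h* = (35/18)/4 = 0.4861.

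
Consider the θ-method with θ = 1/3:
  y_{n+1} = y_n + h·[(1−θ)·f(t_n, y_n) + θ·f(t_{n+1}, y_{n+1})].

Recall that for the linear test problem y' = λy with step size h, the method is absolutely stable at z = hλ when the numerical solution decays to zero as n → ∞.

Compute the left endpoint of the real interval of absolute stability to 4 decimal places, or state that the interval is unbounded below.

left endpoint -6.0000.

With y'=λy (z=hλ):
  y_{n+1} = y_n + z·[2/3·y_n + 1/3·y_{n+1}] ⇒ (1 − 1/3z)y_{n+1} = (1 + 2/3z)y_n
  R(z) = (1 + 2/3z)/(1 − 1/3z).

Need |R(x)|<1, x<0.
x=-0.81: |R|=0.3622
R=−1: 1+2/3x = −1+1/3x ⇒ -1/3x=2 ⇒ x=2/(-1/3)=-6.0000
Confirm numerically:
  x=-5.193: |R|=0.90150 <1
  x=-5.060: |R|=0.88337 <1
  x=-4.905: |R|=0.86148 <1
  x=-3.682: |R|=0.65310 <1
  x=-6.257: |R|=1.02776 >1
  x=-6.250: |R|=1.02703 >1
  x=-6.080: |R|=1.00881 >1
Stable set (-6.0000, 0).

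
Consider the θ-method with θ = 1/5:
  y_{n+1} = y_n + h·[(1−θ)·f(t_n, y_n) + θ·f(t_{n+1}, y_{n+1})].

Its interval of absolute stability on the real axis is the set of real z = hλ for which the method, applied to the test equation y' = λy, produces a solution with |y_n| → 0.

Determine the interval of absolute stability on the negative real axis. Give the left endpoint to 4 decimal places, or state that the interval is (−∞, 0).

(-3.3333, 0).

Set f=λy, z=hλ:
  y_{n+1} = y_n + z·[4/5·y_n + 1/5·y_{n+1}] ⇒ (1 − 1/5z)y_{n+1} = (1 + 4/5z)y_n
  Hence R(z) = (1 + 4/5z)/(1 − 1/5z).

Need |R(x)|<1, x<0.
x=-0.72: |R|=0.3706
R=−1: 1+4/5x = −1+1/5x ⇒ -3/5x=2 ⇒ x=2/(-3/5)=-3.3333
Confirm numerically:
  x=-2.802: |R|=0.79569 <1
  x=-2.412: |R|=0.62709 <1
  x=-2.158: |R|=0.50740 <1
  x=-3.706: |R|=1.12842 >1
  x=-3.692: |R|=1.12379 >1
  x=-3.570: |R|=1.08285 >1
So |R|<1 on (-3.3333, 0).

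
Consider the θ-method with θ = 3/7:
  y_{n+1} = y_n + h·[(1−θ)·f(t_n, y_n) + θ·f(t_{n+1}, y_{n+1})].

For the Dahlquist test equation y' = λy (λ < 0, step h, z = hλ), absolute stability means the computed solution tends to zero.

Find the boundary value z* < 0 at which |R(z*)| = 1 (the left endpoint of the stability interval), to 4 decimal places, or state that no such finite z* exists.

left endpoint -14.0000.

On y'=λy, z=hλ:
  y_{n+1} = y_n + z·[4/7·y_n + 3/7·y_{n+1}] ⇒ (1 − 3/7z)y_{n+1} = (1 + 4/7z)y_n
  ⇒ R(z) = (1 + 4/7z)/(1 − 3/7z).

Boundary: |R(x)|=1, x<0.
x=-0.94: |R|=0.3299
R=−1: 1+4/7x = −1+3/7x ⇒ -1/7x=2 ⇒ x=2/(-1/7)=-14.0000
Confirm numerically:
  x=-11.721: |R|=0.94595 <1
  x=-11.242: |R|=0.93228 <1
  x=-10.898: |R|=0.92185 <1
  x=-6.169: |R|=0.69299 <1
  x=-14.384: |R|=1.00766 >1
  x=-14.273: |R|=1.00548 >1
  x=-14.122: |R|=1.00247 >1
Stable set (-14.0000, 0).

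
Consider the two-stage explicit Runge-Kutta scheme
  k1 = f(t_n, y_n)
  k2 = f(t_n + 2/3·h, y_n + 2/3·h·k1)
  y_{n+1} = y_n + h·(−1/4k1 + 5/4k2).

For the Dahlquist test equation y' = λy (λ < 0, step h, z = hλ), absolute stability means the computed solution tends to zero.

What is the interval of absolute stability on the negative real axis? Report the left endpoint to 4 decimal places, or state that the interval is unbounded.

On y'=λy, z=hλ:
  k1=λy_n ⇒ h·k1=z·y_n;  k2=λ(1+2/3z)y_n ⇒ h·k2=z(1+2/3z)y_n
  y_{n+1}/y_n = 1 − 1/4z + 5/4z(1+2/3z) = 1 + z + 5/6z²
  Hence R(z) = 1 + z + 5/6z².

Boundary: |R(x)|=1, x<0.
x=-0.58: |R|=0.7003
R=1: x+5/6x²=0 ⇒ x=−6/5=-1.2000; min R=1−1/(4·5/6)=0.7000>−1
Confirm numerically:
  x=-1.143: |R|=0.94571 <1
  x=-1.095: |R|=0.90419 <1
  x=-0.955: |R|=0.80502 <1
  x=-0.856: |R|=0.75461 <1
  x=-1.408: |R|=1.24405 >1
  x=-1.337: |R|=1.15264 >1
Interval (-1.2000, 0).

(-1.2000, 0).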